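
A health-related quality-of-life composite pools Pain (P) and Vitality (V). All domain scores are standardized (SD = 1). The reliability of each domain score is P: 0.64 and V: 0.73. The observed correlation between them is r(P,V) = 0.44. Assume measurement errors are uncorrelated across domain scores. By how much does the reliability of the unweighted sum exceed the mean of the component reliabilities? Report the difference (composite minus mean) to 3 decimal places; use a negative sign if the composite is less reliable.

0.096

Var(sum) = 2 + 0.88 = 2.88; true-score variance = 1.37 + 0.88 = 2.25; composite reliability = 0.7812.
Mean component reliability = 0.6850.
Difference = 0.7812 − 0.6850 = 0.096.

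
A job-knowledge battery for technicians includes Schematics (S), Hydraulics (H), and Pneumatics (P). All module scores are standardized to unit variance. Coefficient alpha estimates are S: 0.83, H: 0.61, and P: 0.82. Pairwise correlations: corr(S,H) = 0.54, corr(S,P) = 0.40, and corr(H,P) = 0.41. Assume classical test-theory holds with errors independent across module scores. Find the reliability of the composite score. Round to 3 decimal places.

0.870

Var(S+H+P) = 3 + 2·[0.54 + 0.40 + 0.41] = 3 + 2.7 = 5.7.
Because errors are independent across components, Cov(Tᵢ,Tⱼ) = Cov(Xᵢ,Xⱼ); the off-diagonal part of the true-score variance is the same as above.
True-score variance = [0.83 + 0.61 + 0.82] + 2.7 = 2.26 + 2.7 = 4.96.
Reliability = 4.96 / 5.7 = 0.870.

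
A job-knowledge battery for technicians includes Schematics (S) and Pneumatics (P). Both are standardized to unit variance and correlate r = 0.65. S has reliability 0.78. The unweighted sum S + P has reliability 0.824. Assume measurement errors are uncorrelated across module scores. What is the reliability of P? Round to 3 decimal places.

0.639

Var(S+P) = 2 + 2·0.65 = 3.300.
True-score variance = ρ_S + ρ_P + 2·0.65, so 0.824 = (0.78 + ρ_P + 1.30) / 3.300.
ρ_P = 0.824·3.300 − 0.78 − 1.30 = 0.639.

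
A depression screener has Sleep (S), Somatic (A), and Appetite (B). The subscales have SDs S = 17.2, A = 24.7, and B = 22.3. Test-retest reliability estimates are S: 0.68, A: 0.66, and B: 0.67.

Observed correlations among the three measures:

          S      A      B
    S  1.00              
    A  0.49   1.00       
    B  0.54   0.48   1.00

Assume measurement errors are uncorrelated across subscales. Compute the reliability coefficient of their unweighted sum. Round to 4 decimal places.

Var(S+A+B) = 17.2² + 24.7² + 22.3² + 2·[17.2·24.7·0.49 + 17.2·22.3·0.54 + 24.7·22.3·0.48] = 1403.22 + 1359.37 = 2762.59.
Because errors are independent across components, Cov(Tᵢ,Tⱼ) = Cov(Xᵢ,Xⱼ); the off-diagonal part of the true-score variance is the same as above.
True-score variance = [17.2²·0.68 + 24.7²·0.66 + 22.3²·0.67] + 1359.37 = 937.015 + 1359.37 = 2296.38.
Reliability = 2296.38 / 2762.59 = 0.8312.

0.8312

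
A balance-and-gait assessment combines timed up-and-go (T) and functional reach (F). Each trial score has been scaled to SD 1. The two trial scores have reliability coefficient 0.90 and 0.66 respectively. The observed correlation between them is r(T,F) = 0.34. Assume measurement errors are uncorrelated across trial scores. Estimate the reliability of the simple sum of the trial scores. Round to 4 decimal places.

Var(T+F) = 2 + 2·[0.34] = 2 + 0.68 = 2.68.
Under uncorrelated errors the observed covariances equal the true-score covariances, so only the own-variance terms attenuate.
True-score variance = [0.90 + 0.66] + 0.68 = 1.56 + 0.68 = 2.24.
Reliability = 2.24 / 2.68 = 0.8358.

0.8358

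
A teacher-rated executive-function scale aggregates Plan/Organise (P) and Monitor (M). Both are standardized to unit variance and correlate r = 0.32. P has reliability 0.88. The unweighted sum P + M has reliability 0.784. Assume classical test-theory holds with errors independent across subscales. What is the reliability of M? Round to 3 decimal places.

0.550

Var(P+M) = 2 + 2·0.32 = 2.640.
True-score variance = ρ_P + ρ_M + 2·0.32, so 0.784 = (0.88 + ρ_M + 0.64) / 2.640.
ρ_M = 0.784·2.640 − 0.88 − 0.64 = 0.550.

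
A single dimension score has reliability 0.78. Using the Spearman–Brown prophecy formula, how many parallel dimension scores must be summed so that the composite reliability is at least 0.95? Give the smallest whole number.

k ≥ ρ*(1−ρ₁)/(ρ₁(1−ρ*)) = 0.95·0.22 / (0.78·0.05) = 5.359.
Smallest integer k = 6.

6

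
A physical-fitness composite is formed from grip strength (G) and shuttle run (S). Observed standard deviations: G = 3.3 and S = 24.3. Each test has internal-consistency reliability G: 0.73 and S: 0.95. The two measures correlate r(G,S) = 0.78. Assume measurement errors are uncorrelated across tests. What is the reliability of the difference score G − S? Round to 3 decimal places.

0.932

Var(G−S) = 3.3² + 24.3² − 2·3.3·24.3·0.78 = 601.38 − 125.096 = 476.284.
Under uncorrelated errors the observed covariances equal the true-score covariances, so only the own-variance terms attenuate.
True-score variance = [3.3²·0.73 + 24.3²·0.95] − 125.096 = 568.915 − 125.096 = 443.819.
Reliability = 443.819 / 476.284 = 0.932.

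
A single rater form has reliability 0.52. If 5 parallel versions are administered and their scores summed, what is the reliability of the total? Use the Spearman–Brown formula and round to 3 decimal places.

0.844

ρ_k = kρ / (1 + (k−1)ρ) = 5·0.52 / (1 + 4·0.52) = 2.600 / 3.080 = 0.844.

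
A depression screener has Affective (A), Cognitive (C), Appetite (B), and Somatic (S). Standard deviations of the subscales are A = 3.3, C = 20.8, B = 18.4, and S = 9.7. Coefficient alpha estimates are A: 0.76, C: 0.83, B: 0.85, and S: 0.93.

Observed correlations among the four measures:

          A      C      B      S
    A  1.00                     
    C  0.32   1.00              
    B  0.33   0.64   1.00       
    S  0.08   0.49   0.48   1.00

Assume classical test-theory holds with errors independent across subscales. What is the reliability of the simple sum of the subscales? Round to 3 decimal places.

0.927

Var(A+C+B+S) = 3.3² + 20.8² + 18.4² + 9.7² + 2·[3.3·20.8·0.32 + 3.3·18.4·0.33 + 3.3·9.7·0.08 + 20.8·18.4·0.64 + 20.8·9.7·0.49 + 18.4·9.7·0.48] = 876.18 + 948.074 = 1824.25.
Under uncorrelated errors the observed covariances equal the true-score covariances, so only the own-variance terms attenuate.
True-score variance = [3.3²·0.76 + 20.8²·0.83 + 18.4²·0.85 + 9.7²·0.93] + 948.074 = 742.647 + 948.074 = 1690.72.
Reliability = 1690.72 / 1824.25 = 0.927.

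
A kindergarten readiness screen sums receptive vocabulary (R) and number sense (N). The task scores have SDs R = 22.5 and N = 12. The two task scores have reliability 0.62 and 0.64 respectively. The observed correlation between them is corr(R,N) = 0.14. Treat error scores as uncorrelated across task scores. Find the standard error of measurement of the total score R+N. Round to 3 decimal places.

15.627

Var(total) = 650.25 + 75.6 = 725.85.
True-score variance = 406.035 + 75.6 = 481.635, so reliability = 0.6635.
Error variance = 725.85 − 481.635 = 244.215; SEM = √244.215 = 15.627.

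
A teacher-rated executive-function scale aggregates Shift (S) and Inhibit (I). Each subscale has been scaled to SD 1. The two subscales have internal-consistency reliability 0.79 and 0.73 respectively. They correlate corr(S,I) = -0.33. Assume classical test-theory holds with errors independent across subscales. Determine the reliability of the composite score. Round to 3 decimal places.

0.642

Var(S+I) = 2 + 2·[(-0.33)] = 2 − 0.66 = 1.34.
With uncorrelated errors the cross-covariances are all true-score covariance, so they carry over unchanged; only the diagonal terms shrink to ρᵢσᵢ².
True-score variance = [0.79 + 0.73] − 0.66 = 1.52 − 0.66 = 0.86.
Reliability = 0.86 / 1.34 = 0.642.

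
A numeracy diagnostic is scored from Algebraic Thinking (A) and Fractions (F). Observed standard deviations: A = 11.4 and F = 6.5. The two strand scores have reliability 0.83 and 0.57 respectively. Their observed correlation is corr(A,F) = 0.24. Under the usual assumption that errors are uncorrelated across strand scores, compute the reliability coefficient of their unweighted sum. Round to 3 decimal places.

0.806

Var(A+F) = 11.4² + 6.5² + 2·[11.4·6.5·0.24] = 172.21 + 35.568 = 207.778.
Under uncorrelated errors the observed covariances equal the true-score covariances, so only the own-variance terms attenuate.
True-score variance = [11.4²·0.83 + 6.5²·0.57] + 35.568 = 131.949 + 35.568 = 167.517.
Reliability = 167.517 / 207.778 = 0.806.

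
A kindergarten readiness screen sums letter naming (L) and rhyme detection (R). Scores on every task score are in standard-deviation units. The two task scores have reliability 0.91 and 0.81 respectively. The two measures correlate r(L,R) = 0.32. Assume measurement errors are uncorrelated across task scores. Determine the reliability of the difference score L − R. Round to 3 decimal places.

Var(L−R) = 1 + 1 − 2·0.32 = 2 − 0.64 = 1.36.
With uncorrelated errors the cross-covariances are all true-score covariance, so they carry over unchanged; only the diagonal terms shrink to ρᵢσᵢ².
True-score variance = [0.91 + 0.81] − 0.64 = 1.72 − 0.64 = 1.08.
Reliability = 1.08 / 1.36 = 0.794.

0.794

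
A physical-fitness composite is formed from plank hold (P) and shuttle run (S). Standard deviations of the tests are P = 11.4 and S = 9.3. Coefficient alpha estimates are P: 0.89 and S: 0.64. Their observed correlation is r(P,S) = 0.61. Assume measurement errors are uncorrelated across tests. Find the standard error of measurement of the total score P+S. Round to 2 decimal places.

Var(total) = 216.45 + 129.344 = 345.794.
True-score variance = 171.018 + 129.344 = 300.362, so reliability = 0.8686.
Error variance = 345.794 − 300.362 = 45.432; SEM = √45.432 = 6.74.

6.74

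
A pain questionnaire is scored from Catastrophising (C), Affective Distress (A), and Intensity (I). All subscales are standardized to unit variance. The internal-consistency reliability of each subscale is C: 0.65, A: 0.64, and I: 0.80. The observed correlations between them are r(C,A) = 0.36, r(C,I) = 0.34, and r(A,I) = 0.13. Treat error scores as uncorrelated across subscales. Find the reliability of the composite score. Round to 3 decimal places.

0.805

Var(C+A+I) = 3 + 2·[0.36 + 0.34 + 0.13] = 3 + 1.66 = 4.66.
Under uncorrelated errors the observed covariances equal the true-score covariances, so only the own-variance terms attenuate.
True-score variance = [0.65 + 0.64 + 0.80] + 1.66 = 2.09 + 1.66 = 3.75.
Reliability = 3.75 / 4.66 = 0.805.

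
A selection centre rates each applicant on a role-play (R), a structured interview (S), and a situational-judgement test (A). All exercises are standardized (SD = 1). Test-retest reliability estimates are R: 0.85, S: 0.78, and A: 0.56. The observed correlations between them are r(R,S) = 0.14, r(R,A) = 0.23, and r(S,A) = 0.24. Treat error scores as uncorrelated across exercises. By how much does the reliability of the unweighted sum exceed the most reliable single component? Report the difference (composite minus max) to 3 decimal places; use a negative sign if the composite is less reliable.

Var(sum) = 3 + 1.22 = 4.22; true-score variance = 2.19 + 1.22 = 3.41; composite reliability = 0.8081.
Max component reliability = 0.8500.
Difference = 0.8081 − 0.8500 = -0.042.

-0.042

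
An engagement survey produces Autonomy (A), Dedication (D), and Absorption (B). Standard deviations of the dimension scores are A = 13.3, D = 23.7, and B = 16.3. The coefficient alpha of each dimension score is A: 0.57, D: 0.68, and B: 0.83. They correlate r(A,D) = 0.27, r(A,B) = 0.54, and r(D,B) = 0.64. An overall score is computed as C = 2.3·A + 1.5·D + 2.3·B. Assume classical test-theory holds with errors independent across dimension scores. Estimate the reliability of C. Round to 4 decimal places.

0.8535

Var(C) = 2.3²·13.3² + 1.5²·23.7² + 2.3²·16.3² + 2·[3.45·13.3·23.7·0.27 + 5.29·13.3·16.3·0.54 + 3.45·23.7·16.3·0.64] = 3605.05 + 3531.75 = 7136.8.
With uncorrelated errors the cross-covariances are all true-score covariance, so they carry over unchanged; only the diagonal terms shrink to ρᵢσᵢ².
True-score variance = [2.3²·13.3²·0.57 + 1.5²·23.7²·0.68 + 2.3²·16.3²·0.83] + 3531.75 = 2559.33 + 3531.75 = 6091.07.
Reliability = 6091.07 / 7136.8 = 0.8535.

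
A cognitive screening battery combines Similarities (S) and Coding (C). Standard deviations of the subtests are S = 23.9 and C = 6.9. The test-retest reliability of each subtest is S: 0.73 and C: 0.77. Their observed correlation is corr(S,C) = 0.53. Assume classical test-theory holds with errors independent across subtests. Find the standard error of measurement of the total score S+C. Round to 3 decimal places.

Var(total) = 618.82 + 174.805 = 793.625.
True-score variance = 453.643 + 174.805 = 628.448, so reliability = 0.7919.
Error variance = 793.625 − 628.448 = 165.177; SEM = √165.177 = 12.852.

12.852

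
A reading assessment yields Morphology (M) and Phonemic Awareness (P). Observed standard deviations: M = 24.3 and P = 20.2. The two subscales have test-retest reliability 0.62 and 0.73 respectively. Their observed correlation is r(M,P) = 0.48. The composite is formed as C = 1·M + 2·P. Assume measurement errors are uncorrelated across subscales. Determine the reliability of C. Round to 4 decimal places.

0.7899

Var(C) = 24.3² + 2²·20.2² + 2·[2·24.3·20.2·0.48] = 2222.65 + 942.451 = 3165.1.
Because errors are independent across components, Cov(Tᵢ,Tⱼ) = Cov(Xᵢ,Xⱼ); the off-diagonal part of the true-score variance is the same as above.
True-score variance = [24.3²·0.62 + 2²·20.2²·0.73] + 942.451 = 1557.58 + 942.451 = 2500.03.
Reliability = 2500.03 / 3165.1 = 0.7899.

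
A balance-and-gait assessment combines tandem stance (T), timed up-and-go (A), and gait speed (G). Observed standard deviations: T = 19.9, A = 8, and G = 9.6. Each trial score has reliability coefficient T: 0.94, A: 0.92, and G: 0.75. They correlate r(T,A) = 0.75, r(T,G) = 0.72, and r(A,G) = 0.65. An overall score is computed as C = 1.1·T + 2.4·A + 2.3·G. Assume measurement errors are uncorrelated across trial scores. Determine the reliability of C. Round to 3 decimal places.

Var(C) = 1.1²·19.9² + 2.4²·8² + 2.3²·9.6² + 2·[2.64·19.9·8·0.75 + 2.53·19.9·9.6·0.72 + 5.52·8·9.6·0.65] = 1335.34 + 1877.55 = 3212.88.
Under uncorrelated errors the observed covariances equal the true-score covariances, so only the own-variance terms attenuate.
True-score variance = [1.1²·19.9²·0.94 + 2.4²·8²·0.92 + 2.3²·9.6²·0.75] + 1877.55 = 1155.22 + 1877.55 = 3032.76.
Reliability = 3032.76 / 3212.88 = 0.944.

0.944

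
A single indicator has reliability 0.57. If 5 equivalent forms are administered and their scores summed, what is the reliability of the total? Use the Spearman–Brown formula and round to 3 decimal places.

ρ_k = kρ / (1 + (k−1)ρ) = 5·0.57 / (1 + 4·0.57) = 2.850 / 3.280 = 0.869.

0.869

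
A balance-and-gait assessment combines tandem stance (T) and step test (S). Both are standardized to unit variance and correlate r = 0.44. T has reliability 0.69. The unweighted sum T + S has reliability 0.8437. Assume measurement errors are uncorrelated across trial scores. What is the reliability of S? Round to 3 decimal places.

0.860

Var(T+S) = 2 + 2·0.44 = 2.880.
True-score variance = ρ_T + ρ_S + 2·0.44, so 0.8437 = (0.69 + ρ_S + 0.88) / 2.880.
ρ_S = 0.8437·2.880 − 0.69 − 0.88 = 0.860.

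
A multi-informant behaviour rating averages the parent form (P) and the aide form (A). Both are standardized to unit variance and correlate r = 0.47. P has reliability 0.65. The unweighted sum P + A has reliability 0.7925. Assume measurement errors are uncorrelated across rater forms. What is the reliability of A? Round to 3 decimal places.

Var(P+A) = 2 + 2·0.47 = 2.940.
True-score variance = ρ_P + ρ_A + 2·0.47, so 0.7925 = (0.65 + ρ_A + 0.94) / 2.940.
ρ_A = 0.7925·2.940 − 0.65 − 0.94 = 0.740.

0.740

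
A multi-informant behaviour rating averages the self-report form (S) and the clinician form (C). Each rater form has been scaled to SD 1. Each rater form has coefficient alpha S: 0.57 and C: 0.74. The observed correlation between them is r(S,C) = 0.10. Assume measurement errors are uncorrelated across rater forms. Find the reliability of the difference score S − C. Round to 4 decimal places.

Var(S−C) = 1 + 1 − 2·0.10 = 2 − 0.2 = 1.8.
With uncorrelated errors the cross-covariances are all true-score covariance, so they carry over unchanged; only the diagonal terms shrink to ρᵢσᵢ².
True-score variance = [0.57 + 0.74] − 0.2 = 1.31 − 0.2 = 1.11.
Reliability = 1.11 / 1.8 = 0.6167.

0.6167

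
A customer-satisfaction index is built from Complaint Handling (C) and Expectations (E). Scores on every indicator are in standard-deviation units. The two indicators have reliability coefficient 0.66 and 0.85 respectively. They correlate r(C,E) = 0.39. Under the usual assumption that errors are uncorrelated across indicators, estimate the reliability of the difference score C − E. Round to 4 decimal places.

0.5984

Var(C−E) = 1 + 1 − 2·0.39 = 2 − 0.78 = 1.22.
With uncorrelated errors the cross-covariances are all true-score covariance, so they carry over unchanged; only the diagonal terms shrink to ρᵢσᵢ².
True-score variance = [0.66 + 0.85] − 0.78 = 1.51 − 0.78 = 0.73.
Reliability = 0.73 / 1.22 = 0.5984.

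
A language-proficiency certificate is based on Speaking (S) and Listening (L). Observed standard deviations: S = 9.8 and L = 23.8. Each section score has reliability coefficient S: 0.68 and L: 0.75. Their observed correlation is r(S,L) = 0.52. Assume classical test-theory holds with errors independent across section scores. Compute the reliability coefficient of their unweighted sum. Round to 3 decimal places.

0.810

Var(S+L) = 9.8² + 23.8² + 2·[9.8·23.8·0.52] = 662.48 + 242.57 = 905.05.
With uncorrelated errors the cross-covariances are all true-score covariance, so they carry over unchanged; only the diagonal terms shrink to ρᵢσᵢ².
True-score variance = [9.8²·0.68 + 23.8²·0.75] + 242.57 = 490.137 + 242.57 = 732.707.
Reliability = 732.707 / 905.05 = 0.810.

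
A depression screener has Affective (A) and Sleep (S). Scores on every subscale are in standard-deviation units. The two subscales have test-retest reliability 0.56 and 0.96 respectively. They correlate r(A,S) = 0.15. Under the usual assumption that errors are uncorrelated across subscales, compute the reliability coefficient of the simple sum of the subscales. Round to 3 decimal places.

Var(A+S) = 2 + 2·[0.15] = 2 + 0.3 = 2.3.
Under uncorrelated errors the observed covariances equal the true-score covariances, so only the own-variance terms attenuate.
True-score variance = [0.56 + 0.96] + 0.3 = 1.52 + 0.3 = 1.82.
Reliability = 1.82 / 2.3 = 0.791.

0.791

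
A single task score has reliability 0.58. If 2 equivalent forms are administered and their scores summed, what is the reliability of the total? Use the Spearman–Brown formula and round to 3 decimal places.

0.734

ρ_k = kρ / (1 + (k−1)ρ) = 2·0.58 / (1 + 1·0.58) = 1.160 / 1.580 = 0.734.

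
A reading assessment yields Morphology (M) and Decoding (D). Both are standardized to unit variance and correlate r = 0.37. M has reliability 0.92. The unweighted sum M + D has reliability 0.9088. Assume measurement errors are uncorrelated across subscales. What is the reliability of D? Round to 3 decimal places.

0.830

Var(M+D) = 2 + 2·0.37 = 2.740.
True-score variance = ρ_M + ρ_D + 2·0.37, so 0.9088 = (0.92 + ρ_D + 0.74) / 2.740.
ρ_D = 0.9088·2.740 − 0.92 − 0.74 = 0.830.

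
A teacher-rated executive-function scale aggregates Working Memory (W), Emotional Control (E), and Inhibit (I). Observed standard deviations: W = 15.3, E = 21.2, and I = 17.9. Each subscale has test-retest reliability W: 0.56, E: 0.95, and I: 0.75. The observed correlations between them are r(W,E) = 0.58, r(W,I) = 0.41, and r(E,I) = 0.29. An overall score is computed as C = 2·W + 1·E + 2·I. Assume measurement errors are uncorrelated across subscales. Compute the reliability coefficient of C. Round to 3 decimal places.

Var(C) = 2²·15.3² + 21.2² + 2²·17.9² + 2·[2·15.3·21.2·0.58 + 4·15.3·17.9·0.41 + 2·21.2·17.9·0.29] = 2667.44 + 2091.01 = 4758.45.
With uncorrelated errors the cross-covariances are all true-score covariance, so they carry over unchanged; only the diagonal terms shrink to ρᵢσᵢ².
True-score variance = [2²·15.3²·0.56 + 21.2²·0.95 + 2²·17.9²·0.75] + 2091.01 = 1912.56 + 2091.01 = 4003.57.
Reliability = 4003.57 / 4758.45 = 0.841.

0.841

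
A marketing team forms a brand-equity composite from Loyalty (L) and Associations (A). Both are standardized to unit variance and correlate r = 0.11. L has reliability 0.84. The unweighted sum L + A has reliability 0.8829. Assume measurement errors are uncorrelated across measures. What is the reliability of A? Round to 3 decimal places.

0.900

Var(L+A) = 2 + 2·0.11 = 2.220.
True-score variance = ρ_L + ρ_A + 2·0.11, so 0.8829 = (0.84 + ρ_A + 0.22) / 2.220.
ρ_A = 0.8829·2.220 − 0.84 − 0.22 = 0.900.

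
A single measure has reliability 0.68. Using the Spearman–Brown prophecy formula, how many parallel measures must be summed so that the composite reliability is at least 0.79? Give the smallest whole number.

2

k ≥ ρ*(1−ρ₁)/(ρ₁(1−ρ*)) = 0.79·0.32 / (0.68·0.21) = 1.770.
Smallest integer k = 2.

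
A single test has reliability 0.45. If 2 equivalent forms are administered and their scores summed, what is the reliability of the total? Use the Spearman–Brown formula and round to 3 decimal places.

0.621

ρ_k = kρ / (1 + (k−1)ρ) = 2·0.45 / (1 + 1·0.45) = 0.900 / 1.450 = 0.621.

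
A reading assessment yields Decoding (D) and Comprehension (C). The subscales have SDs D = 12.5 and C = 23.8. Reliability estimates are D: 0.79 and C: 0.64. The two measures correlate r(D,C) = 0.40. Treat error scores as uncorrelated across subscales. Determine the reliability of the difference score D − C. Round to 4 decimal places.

Var(D−C) = 12.5² + 23.8² − 2·12.5·23.8·0.40 = 722.69 − 238 = 484.69.
Because errors are independent across components, Cov(Tᵢ,Tⱼ) = Cov(Xᵢ,Xⱼ); the off-diagonal part of the true-score variance is the same as above.
True-score variance = [12.5²·0.79 + 23.8²·0.64] − 238 = 485.959 − 238 = 247.959.
Reliability = 247.959 / 484.69 = 0.5116.

0.5116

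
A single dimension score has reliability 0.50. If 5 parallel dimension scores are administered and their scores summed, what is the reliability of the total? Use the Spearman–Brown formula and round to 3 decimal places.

0.833

ρ_k = kρ / (1 + (k−1)ρ) = 5·0.50 / (1 + 4·0.50) = 2.500 / 3.000 = 0.833.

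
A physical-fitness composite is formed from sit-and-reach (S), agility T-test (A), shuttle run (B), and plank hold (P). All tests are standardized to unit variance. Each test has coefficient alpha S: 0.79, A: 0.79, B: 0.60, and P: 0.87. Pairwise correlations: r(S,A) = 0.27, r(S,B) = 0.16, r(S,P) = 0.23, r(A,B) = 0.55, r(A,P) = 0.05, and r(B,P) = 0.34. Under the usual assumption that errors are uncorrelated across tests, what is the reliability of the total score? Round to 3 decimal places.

0.868

Var(S+A+B+P) = 4 + 2·[0.27 + 0.16 + 0.23 + 0.55 + 0.05 + 0.34] = 4 + 3.2 = 7.2.
With uncorrelated errors the cross-covariances are all true-score covariance, so they carry over unchanged; only the diagonal terms shrink to ρᵢσᵢ².
True-score variance = [0.79 + 0.79 + 0.60 + 0.87] + 3.2 = 3.05 + 3.2 = 6.25.
Reliability = 6.25 / 7.2 = 0.868.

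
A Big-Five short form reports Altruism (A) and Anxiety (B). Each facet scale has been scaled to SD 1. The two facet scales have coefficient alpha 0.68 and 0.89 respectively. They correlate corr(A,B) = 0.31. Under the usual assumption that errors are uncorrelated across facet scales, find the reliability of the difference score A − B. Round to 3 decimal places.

0.688

Var(A−B) = 1 + 1 − 2·0.31 = 2 − 0.62 = 1.38.
With uncorrelated errors the cross-covariances are all true-score covariance, so they carry over unchanged; only the diagonal terms shrink to ρᵢσᵢ².
True-score variance = [0.68 + 0.89] − 0.62 = 1.57 − 0.62 = 0.95.
Reliability = 0.95 / 1.38 = 0.688.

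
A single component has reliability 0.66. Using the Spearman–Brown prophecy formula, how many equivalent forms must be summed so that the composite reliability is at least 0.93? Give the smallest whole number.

k ≥ ρ*(1−ρ₁)/(ρ₁(1−ρ*)) = 0.93·0.34 / (0.66·0.07) = 6.844.
Smallest integer k = 7.

7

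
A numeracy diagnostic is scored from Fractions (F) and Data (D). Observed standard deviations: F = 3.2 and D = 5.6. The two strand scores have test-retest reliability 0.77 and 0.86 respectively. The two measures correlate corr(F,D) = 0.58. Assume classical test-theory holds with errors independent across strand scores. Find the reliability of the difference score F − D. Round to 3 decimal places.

Var(F−D) = 3.2² + 5.6² − 2·3.2·5.6·0.58 = 41.6 − 20.7872 = 20.8128.
Under uncorrelated errors the observed covariances equal the true-score covariances, so only the own-variance terms attenuate.
True-score variance = [3.2²·0.77 + 5.6²·0.86] − 20.7872 = 34.8544 − 20.7872 = 14.0672.
Reliability = 14.0672 / 20.8128 = 0.676.

0.676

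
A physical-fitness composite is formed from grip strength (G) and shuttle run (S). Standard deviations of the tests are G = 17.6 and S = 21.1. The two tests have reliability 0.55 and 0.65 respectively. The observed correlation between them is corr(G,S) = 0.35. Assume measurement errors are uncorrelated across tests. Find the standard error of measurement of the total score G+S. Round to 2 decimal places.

17.18

Var(total) = 754.97 + 259.952 = 1014.92.
True-score variance = 459.755 + 259.952 = 719.707, so reliability = 0.7091.
Error variance = 1014.92 − 719.707 = 295.215; SEM = √295.215 = 17.18.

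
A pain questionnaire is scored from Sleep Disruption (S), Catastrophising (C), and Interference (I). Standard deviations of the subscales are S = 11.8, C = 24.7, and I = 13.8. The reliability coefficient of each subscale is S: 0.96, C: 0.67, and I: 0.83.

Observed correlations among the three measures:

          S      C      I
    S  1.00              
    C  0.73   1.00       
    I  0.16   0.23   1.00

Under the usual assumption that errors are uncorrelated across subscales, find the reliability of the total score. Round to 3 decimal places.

0.848

Var(S+C+I) = 11.8² + 24.7² + 13.8² + 2·[11.8·24.7·0.73 + 11.8·13.8·0.16 + 24.7·13.8·0.23] = 939.77 + 634.436 = 1574.21.
Under uncorrelated errors the observed covariances equal the true-score covariances, so only the own-variance terms attenuate.
True-score variance = [11.8²·0.96 + 24.7²·0.67 + 13.8²·0.83] + 634.436 = 700.496 + 634.436 = 1334.93.
Reliability = 1334.93 / 1574.21 = 0.848.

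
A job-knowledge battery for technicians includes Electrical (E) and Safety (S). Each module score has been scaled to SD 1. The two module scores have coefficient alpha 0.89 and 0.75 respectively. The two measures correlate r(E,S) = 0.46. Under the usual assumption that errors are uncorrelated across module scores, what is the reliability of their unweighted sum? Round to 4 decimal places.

Var(E+S) = 2 + 2·[0.46] = 2 + 0.92 = 2.92.
Because errors are independent across components, Cov(Tᵢ,Tⱼ) = Cov(Xᵢ,Xⱼ); the off-diagonal part of the true-score variance is the same as above.
True-score variance = [0.89 + 0.75] + 0.92 = 1.64 + 0.92 = 2.56.
Reliability = 2.56 / 2.92 = 0.8767.

0.8767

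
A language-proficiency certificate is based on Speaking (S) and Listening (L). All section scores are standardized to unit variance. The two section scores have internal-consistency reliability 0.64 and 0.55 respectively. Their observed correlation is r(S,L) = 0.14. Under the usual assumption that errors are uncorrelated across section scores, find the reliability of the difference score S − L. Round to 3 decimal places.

0.529

Var(S−L) = 1 + 1 − 2·0.14 = 2 − 0.28 = 1.72.
Because errors are independent across components, Cov(Tᵢ,Tⱼ) = Cov(Xᵢ,Xⱼ); the off-diagonal part of the true-score variance is the same as above.
True-score variance = [0.64 + 0.55] − 0.28 = 1.19 − 0.28 = 0.91.
Reliability = 0.91 / 1.72 = 0.529.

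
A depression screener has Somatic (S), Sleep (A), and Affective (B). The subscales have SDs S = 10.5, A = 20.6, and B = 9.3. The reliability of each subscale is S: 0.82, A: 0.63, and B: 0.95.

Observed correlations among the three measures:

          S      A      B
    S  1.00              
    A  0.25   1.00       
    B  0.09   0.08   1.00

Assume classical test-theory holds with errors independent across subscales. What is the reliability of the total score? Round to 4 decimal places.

0.7670

Var(S+A+B) = 10.5² + 20.6² + 9.3² + 2·[10.5·20.6·0.25 + 10.5·9.3·0.09 + 20.6·9.3·0.08] = 621.1 + 156.38 = 777.48.
Under uncorrelated errors the observed covariances equal the true-score covariances, so only the own-variance terms attenuate.
True-score variance = [10.5²·0.82 + 20.6²·0.63 + 9.3²·0.95] + 156.38 = 439.917 + 156.38 = 596.297.
Reliability = 596.297 / 777.48 = 0.7670.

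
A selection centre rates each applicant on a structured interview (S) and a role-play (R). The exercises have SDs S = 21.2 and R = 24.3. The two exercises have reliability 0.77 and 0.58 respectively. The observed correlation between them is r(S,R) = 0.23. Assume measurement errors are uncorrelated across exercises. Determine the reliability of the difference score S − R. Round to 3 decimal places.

Var(S−R) = 21.2² + 24.3² − 2·21.2·24.3·0.23 = 1039.93 − 236.974 = 802.956.
Because errors are independent across components, Cov(Tᵢ,Tⱼ) = Cov(Xᵢ,Xⱼ); the off-diagonal part of the true-score variance is the same as above.
True-score variance = [21.2²·0.77 + 24.3²·0.58] − 236.974 = 688.553 − 236.974 = 451.579.
Reliability = 451.579 / 802.956 = 0.562.

0.562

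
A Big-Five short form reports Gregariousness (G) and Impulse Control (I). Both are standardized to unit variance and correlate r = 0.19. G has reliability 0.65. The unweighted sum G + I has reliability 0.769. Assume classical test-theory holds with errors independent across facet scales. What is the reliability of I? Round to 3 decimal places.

0.800

Var(G+I) = 2 + 2·0.19 = 2.380.
True-score variance = ρ_G + ρ_I + 2·0.19, so 0.769 = (0.65 + ρ_I + 0.38) / 2.380.
ρ_I = 0.769·2.380 − 0.65 − 0.38 = 0.800.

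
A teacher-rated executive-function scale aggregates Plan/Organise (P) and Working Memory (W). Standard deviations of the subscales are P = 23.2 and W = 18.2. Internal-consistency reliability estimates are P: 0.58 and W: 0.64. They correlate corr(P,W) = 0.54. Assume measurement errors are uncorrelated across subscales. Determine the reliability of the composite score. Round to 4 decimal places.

0.7395

Var(P+W) = 23.2² + 18.2² + 2·[23.2·18.2·0.54] = 869.48 + 456.019 = 1325.5.
Under uncorrelated errors the observed covariances equal the true-score covariances, so only the own-variance terms attenuate.
True-score variance = [23.2²·0.58 + 18.2²·0.64] + 456.019 = 524.173 + 456.019 = 980.192.
Reliability = 980.192 / 1325.5 = 0.7395.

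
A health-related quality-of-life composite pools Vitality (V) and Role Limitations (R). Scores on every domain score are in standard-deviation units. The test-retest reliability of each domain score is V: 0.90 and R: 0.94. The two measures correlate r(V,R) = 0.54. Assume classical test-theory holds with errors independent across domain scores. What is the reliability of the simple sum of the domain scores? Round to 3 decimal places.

0.948

Var(V+R) = 2 + 2·[0.54] = 2 + 1.08 = 3.08.
Because errors are independent across components, Cov(Tᵢ,Tⱼ) = Cov(Xᵢ,Xⱼ); the off-diagonal part of the true-score variance is the same as above.
True-score variance = [0.90 + 0.94] + 1.08 = 1.84 + 1.08 = 2.92.
Reliability = 2.92 / 3.08 = 0.948.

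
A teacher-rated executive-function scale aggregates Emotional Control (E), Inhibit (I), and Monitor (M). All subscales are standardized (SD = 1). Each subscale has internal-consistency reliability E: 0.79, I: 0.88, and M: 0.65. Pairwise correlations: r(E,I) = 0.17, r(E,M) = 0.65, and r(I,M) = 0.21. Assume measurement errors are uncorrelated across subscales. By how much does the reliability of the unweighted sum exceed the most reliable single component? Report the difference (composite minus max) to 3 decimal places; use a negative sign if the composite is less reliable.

-0.014

Var(sum) = 3 + 2.06 = 5.06; true-score variance = 2.32 + 2.06 = 4.38; composite reliability = 0.8656.
Max component reliability = 0.8800.
Difference = 0.8656 − 0.8800 = -0.014.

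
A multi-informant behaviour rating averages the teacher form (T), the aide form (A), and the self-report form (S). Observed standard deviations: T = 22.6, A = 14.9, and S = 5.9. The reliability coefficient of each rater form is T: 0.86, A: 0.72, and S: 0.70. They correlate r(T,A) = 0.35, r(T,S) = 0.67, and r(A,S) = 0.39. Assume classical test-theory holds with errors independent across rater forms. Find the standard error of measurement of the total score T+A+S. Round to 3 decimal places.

12.005

Var(total) = 767.58 + 482.963 = 1250.54.
True-score variance = 623.468 + 482.963 = 1106.43, so reliability = 0.8848.
Error variance = 1250.54 − 1106.43 = 144.112; SEM = √144.112 = 12.005.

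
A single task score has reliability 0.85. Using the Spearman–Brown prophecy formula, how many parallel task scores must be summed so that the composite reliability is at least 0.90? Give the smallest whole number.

k ≥ ρ*(1−ρ₁)/(ρ₁(1−ρ*)) = 0.90·0.15 / (0.85·0.10) = 1.588.
Smallest integer k = 2.

2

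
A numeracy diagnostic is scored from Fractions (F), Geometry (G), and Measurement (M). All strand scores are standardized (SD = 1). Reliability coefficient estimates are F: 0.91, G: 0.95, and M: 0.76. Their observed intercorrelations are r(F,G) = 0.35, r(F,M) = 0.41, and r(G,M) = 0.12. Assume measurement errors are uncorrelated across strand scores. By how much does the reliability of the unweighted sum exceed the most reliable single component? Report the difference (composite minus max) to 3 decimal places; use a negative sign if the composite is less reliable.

Var(sum) = 3 + 1.76 = 4.76; true-score variance = 2.62 + 1.76 = 4.38; composite reliability = 0.9202.
Max component reliability = 0.9500.
Difference = 0.9202 − 0.9500 = -0.030.

-0.030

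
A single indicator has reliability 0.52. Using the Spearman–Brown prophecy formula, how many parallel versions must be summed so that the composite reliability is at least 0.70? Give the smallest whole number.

3

k ≥ ρ*(1−ρ₁)/(ρ₁(1−ρ*)) = 0.70·0.48 / (0.52·0.30) = 2.154.
Smallest integer k = 3.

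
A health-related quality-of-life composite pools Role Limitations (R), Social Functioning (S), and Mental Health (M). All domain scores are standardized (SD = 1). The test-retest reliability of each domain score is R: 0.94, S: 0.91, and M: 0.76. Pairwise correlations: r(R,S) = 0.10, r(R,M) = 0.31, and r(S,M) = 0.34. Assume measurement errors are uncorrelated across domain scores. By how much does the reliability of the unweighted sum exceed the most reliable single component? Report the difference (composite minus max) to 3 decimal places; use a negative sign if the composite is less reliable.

-0.027

Var(sum) = 3 + 1.5 = 4.5; true-score variance = 2.61 + 1.5 = 4.11; composite reliability = 0.9133.
Max component reliability = 0.9400.
Difference = 0.9133 − 0.9400 = -0.027.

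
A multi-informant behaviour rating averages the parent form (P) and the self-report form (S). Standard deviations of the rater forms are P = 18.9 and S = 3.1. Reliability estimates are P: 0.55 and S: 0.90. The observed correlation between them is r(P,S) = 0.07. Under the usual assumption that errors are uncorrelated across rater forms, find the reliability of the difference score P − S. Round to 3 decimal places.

Var(P−S) = 18.9² + 3.1² − 2·18.9·3.1·0.07 = 366.82 − 8.2026 = 358.617.
Because errors are independent across components, Cov(Tᵢ,Tⱼ) = Cov(Xᵢ,Xⱼ); the off-diagonal part of the true-score variance is the same as above.
True-score variance = [18.9²·0.55 + 3.1²·0.90] − 8.2026 = 205.114 − 8.2026 = 196.912.
Reliability = 196.912 / 358.617 = 0.549.

0.549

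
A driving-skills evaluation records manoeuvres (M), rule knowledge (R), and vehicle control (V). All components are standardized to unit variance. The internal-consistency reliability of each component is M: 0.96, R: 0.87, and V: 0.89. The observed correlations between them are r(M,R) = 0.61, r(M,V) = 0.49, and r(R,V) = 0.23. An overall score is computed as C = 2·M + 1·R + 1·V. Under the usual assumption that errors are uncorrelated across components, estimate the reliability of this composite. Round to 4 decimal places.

0.9632

Var(C) = 2² + 1 + 1 + 2·[2·0.61 + 2·0.49 + 0.23] = 6 + 4.86 = 10.86.
Because errors are independent across components, Cov(Tᵢ,Tⱼ) = Cov(Xᵢ,Xⱼ); the off-diagonal part of the true-score variance is the same as above.
True-score variance = [2²·0.96 + 0.87 + 0.89] + 4.86 = 5.6 + 4.86 = 10.46.
Reliability = 10.46 / 10.86 = 0.9632.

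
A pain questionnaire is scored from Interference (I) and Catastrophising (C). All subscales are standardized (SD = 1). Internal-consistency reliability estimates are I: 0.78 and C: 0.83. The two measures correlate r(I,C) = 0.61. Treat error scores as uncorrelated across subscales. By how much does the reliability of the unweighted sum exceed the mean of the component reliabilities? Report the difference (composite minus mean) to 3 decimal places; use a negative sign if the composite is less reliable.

Var(sum) = 2 + 1.22 = 3.22; true-score variance = 1.61 + 1.22 = 2.83; composite reliability = 0.8789.
Mean component reliability = 0.8050.
Difference = 0.8789 − 0.8050 = 0.074.

0.074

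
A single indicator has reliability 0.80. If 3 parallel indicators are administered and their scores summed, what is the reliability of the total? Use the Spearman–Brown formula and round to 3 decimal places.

0.923

ρ_k = kρ / (1 + (k−1)ρ) = 3·0.80 / (1 + 2·0.80) = 2.400 / 2.600 = 0.923.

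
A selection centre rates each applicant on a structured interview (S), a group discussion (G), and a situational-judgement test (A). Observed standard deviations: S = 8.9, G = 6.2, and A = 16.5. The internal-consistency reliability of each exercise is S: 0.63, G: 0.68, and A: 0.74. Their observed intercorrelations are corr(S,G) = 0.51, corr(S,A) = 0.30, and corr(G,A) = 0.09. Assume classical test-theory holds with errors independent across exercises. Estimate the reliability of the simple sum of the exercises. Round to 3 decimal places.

0.797

Var(S+G+A) = 8.9² + 6.2² + 16.5² + 2·[8.9·6.2·0.51 + 8.9·16.5·0.30 + 6.2·16.5·0.09] = 389.9 + 162.808 = 552.708.
With uncorrelated errors the cross-covariances are all true-score covariance, so they carry over unchanged; only the diagonal terms shrink to ρᵢσᵢ².
True-score variance = [8.9²·0.63 + 6.2²·0.68 + 16.5²·0.74] + 162.808 = 277.507 + 162.808 = 440.314.
Reliability = 440.314 / 552.708 = 0.797.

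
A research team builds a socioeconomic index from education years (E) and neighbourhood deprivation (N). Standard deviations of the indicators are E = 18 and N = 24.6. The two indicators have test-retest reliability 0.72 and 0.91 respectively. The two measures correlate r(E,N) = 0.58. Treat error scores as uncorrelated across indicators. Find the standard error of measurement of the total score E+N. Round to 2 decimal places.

12.05

Var(total) = 929.16 + 513.648 = 1442.81.
True-score variance = 783.976 + 513.648 = 1297.62, so reliability = 0.8994.
Error variance = 1442.81 − 1297.62 = 145.184; SEM = √145.184 = 12.05.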